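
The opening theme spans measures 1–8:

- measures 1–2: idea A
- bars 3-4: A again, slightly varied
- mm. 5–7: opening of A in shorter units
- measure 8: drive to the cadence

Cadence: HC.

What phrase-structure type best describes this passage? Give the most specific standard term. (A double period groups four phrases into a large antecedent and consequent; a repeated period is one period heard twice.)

sentence

Basic idea (mm. 1–2) + its repetition (mm. 3–4) form the presentation; fragmentation and cadence (bars 5–8) form the continuation — the 8-bar whole is a sentence.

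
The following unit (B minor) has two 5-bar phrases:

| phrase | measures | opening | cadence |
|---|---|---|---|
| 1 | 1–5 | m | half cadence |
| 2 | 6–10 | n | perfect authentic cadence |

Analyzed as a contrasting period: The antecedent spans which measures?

measures 1–5

The antecedent is the phrase ending with the weaker cadence (half cadence, phrase 1) and the consequent the one ending more conclusively (perfect authentic cadence, phrase 2); the antecedent is mm. 1–5.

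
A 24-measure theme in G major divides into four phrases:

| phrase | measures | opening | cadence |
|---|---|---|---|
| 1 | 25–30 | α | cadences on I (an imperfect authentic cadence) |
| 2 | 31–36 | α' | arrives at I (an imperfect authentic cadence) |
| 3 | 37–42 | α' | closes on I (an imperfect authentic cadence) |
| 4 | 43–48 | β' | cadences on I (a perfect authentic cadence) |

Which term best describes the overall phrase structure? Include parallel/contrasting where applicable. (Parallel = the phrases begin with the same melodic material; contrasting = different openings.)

parallel double period

Four phrases in two halves: the first half (mm. 25–36) ends with an imperfect authentic cadence, the second (measures 37–48) with a perfect authentic cadence — a large antecedent–consequent pair, i.e. a double period.
Phrase 3 begins with the same material as phrase 1, making it parallel.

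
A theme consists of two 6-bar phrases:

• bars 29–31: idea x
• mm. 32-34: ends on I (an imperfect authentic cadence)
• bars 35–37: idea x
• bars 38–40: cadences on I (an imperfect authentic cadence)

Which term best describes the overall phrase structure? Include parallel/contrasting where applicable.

repeated phrase

Both phrases have the same opening (x) and the same cadence (imperfect authentic cadence): the second is a restatement, not a consequent, so this is a repeated phrase rather than a period.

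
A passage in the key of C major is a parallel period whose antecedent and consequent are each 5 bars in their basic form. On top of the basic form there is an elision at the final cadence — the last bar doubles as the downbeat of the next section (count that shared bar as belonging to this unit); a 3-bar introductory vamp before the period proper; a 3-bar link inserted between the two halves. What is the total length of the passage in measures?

16 measures

Basic parallel period: 5 + 5 = 10 bars.
10 (basic form) + 3 (introduction) + 3 (link) = 16.
The elision shares a bar with the next section but does not change this unit's count.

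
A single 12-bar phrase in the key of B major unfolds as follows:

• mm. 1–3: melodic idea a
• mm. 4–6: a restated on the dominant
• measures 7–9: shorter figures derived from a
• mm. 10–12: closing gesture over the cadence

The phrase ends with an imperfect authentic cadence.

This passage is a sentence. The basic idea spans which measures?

The presentation of a sentence is the basic idea (mm. 1–3) plus its repetition (measures 4–6); the basic idea is therefore mm. 1–3.

measures 1–3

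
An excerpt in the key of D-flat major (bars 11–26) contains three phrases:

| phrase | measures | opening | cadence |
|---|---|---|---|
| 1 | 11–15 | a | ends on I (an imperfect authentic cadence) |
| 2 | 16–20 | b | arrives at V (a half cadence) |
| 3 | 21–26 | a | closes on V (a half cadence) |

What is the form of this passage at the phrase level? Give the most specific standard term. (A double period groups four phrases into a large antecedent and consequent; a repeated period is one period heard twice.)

The final phrase closes with a half cadence, which is not stronger than the preceding half cadence; the 3 phrases lack an overall antecedent–consequent design and so form a phrase group.

phrase group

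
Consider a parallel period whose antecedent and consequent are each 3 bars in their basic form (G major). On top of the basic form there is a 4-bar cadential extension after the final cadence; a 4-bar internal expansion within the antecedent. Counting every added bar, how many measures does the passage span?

Basic parallel period: 3 + 3 = 6 bars.
6 (basic form) + 4 (cadential extension) + 4 (internal expansion) = 14.

14 measures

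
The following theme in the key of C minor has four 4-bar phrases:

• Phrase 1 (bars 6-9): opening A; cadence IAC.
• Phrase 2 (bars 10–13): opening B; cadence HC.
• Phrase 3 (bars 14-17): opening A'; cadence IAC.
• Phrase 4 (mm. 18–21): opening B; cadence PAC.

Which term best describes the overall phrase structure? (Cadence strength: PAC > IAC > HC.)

Four phrases in two halves: the first half (measures 6–13) ends with a half cadence, the second (mm. 14–21) with a perfect authentic cadence — a large antecedent–consequent pair, i.e. a double period.
Phrase 3 begins with the same material as phrase 1, making it parallel.

parallel double period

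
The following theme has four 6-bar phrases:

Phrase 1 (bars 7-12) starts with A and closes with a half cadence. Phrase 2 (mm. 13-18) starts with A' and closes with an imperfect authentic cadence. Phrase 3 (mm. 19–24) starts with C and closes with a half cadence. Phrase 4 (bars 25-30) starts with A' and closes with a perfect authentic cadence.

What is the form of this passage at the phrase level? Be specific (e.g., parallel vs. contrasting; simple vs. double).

Four phrases in two halves: the first half (measures 7–18) ends with an imperfect authentic cadence, the second (mm. 19-30) with a perfect authentic cadence — a large antecedent–consequent pair, i.e. a double period.
Phrase 3 begins with different material from phrase 1, making it contrasting.

contrasting double period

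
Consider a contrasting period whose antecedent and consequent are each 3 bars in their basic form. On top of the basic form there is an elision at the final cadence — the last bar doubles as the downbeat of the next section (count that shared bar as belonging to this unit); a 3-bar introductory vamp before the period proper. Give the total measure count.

Basic contrasting period: 3 + 3 = 6 bars.
6 (basic form) + 3 (introduction) = 9.
The elision shares a bar with the next section but does not change this unit's count.

9 measures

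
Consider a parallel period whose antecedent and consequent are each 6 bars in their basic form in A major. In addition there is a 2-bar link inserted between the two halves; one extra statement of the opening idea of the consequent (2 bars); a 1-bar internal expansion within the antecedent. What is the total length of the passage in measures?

17 measures

Basic parallel period: 6 + 6 = 12 bars.
12 (basic form) + 2 (link) + 2 (extra statement) + 1 (internal expansion) = 17.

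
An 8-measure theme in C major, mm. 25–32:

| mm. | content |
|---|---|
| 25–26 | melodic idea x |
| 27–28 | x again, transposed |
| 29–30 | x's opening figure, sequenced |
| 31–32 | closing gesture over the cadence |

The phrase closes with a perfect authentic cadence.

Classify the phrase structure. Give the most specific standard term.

Basic idea (mm. 25–26) + its repetition (bars 27–28) form the presentation; fragmentation and cadence (mm. 29–32) form the continuation — the 8-bar whole is a sentence.

sentence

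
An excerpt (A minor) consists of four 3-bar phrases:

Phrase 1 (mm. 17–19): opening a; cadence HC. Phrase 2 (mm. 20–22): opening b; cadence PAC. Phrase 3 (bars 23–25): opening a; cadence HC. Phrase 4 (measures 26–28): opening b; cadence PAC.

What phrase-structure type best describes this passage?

The cadence pattern HC–PAC–HC–PAC is weak–strong twice, and phrases 3–4 restate phrases 1–2: a period heard twice, not a double period (which would end weakly at phrase 2).

repeated period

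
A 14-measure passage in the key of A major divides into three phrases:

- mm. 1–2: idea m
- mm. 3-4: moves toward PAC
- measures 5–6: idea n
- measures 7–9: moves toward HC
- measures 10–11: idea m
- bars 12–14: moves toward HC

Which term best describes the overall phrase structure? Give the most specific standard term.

phrase group

The final phrase closes with a half cadence, which is not stronger than the preceding half cadence; the 3 phrases lack an overall antecedent–consequent design and so form a phrase group.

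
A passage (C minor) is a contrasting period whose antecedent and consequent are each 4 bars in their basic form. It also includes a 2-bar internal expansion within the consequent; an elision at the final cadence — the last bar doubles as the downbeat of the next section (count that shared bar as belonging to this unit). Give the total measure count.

Basic contrasting period: 4 + 4 = 8 bars.
8 (basic form) + 2 (internal expansion) = 10.
The elision shares a bar with the next section but does not change this unit's count.

10 measures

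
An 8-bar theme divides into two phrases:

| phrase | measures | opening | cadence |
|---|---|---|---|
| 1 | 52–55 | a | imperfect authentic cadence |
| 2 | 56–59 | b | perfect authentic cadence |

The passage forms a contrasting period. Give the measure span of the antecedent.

measures 52–55

The phrase ending with the weaker cadence (imperfect authentic cadence) is the antecedent; the one ending more conclusively (perfect authentic cadence) is the consequent. The antecedent is measures 52–55.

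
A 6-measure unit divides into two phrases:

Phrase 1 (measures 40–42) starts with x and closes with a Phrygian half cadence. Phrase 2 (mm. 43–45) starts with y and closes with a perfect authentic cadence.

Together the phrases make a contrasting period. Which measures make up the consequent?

The phrase ending with the weaker cadence (Phrygian half cadence) is the antecedent; the one ending more conclusively (perfect authentic cadence) is the consequent. The consequent is measures 43–45.

measures 43–45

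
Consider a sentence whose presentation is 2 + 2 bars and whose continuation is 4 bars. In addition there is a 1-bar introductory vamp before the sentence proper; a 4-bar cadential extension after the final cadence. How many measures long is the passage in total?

Basic sentence: 2 + 2 + 4 = 8 bars.
8 (basic form) + 1 (introduction) + 4 (cadential extension) = 13.

13 measures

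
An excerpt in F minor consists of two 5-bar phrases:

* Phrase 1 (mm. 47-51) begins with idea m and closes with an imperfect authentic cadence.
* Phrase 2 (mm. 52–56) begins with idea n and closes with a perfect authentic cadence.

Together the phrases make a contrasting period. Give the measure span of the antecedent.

The phrase ending with the weaker cadence (imperfect authentic cadence) is the antecedent; the one ending more conclusively (perfect authentic cadence) is the consequent. The antecedent is measures 47–51.

measures 47–51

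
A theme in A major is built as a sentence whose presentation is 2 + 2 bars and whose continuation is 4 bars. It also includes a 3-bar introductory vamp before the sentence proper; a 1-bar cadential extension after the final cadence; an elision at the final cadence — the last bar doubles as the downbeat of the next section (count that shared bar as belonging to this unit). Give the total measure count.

12 measures

Basic sentence: 2 + 2 + 4 = 8 bars.
8 (basic form) + 3 (introduction) + 1 (cadential extension) = 12.
The elision shares a bar with the next section but does not change this unit's count.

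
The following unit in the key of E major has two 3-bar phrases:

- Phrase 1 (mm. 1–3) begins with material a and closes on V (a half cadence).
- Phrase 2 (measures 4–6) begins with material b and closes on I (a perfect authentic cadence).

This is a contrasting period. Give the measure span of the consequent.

measures 4–6

The phrase ending with the weaker cadence (half cadence) is the antecedent; the one ending more conclusively (perfect authentic cadence) is the consequent. The consequent is measures 4–6.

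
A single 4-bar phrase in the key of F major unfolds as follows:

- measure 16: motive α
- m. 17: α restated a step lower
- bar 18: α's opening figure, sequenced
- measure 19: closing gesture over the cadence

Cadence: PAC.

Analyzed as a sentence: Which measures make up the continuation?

measures 18–19

After the presentation (mm. 16–17), the continuation covers the fragmentation through the cadence: mm. 18–19.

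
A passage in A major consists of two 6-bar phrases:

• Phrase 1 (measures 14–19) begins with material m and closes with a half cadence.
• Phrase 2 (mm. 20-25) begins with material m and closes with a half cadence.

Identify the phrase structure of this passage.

repeated phrase

Both phrases have the same opening (m) and the same cadence (half cadence): the second is a restatement, not a consequent, so this is a repeated phrase rather than a period.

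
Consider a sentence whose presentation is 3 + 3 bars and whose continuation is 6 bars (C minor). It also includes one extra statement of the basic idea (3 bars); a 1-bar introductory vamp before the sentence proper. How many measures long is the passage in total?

Basic sentence: 3 + 3 + 6 = 12 bars.
12 (basic form) + 3 (extra statement) + 1 (introduction) = 16.

16 measures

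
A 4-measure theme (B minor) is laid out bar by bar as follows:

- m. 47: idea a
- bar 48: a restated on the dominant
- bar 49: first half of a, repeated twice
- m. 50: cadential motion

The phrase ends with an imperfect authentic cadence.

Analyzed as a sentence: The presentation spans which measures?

measures 47–48

The presentation of a sentence is the basic idea (m. 47) plus its repetition (m. 48); the presentation is therefore mm. 47-48.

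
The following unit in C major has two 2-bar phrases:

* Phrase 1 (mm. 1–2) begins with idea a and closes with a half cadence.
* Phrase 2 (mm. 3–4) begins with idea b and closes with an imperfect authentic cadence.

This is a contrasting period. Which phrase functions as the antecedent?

The phrase ending with the weaker cadence (half cadence) is the antecedent; the one ending more conclusively (imperfect authentic cadence) is the consequent. The antecedent is phrase 1.

phrase 1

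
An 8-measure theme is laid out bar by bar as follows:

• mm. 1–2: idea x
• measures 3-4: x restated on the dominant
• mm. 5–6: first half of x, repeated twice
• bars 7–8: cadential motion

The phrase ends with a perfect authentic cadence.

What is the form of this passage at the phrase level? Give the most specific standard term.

Basic idea (mm. 1–2) + its repetition (mm. 3-4) form the presentation; fragmentation and cadence (measures 5–8) form the continuation — the 8-bar whole is a sentence.

sentence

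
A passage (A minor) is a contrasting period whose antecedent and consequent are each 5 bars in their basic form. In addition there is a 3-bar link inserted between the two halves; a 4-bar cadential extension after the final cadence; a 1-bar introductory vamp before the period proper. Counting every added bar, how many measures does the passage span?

18 measures

Basic contrasting period: 5 + 5 = 10 bars.
10 (basic form) + 3 (link) + 4 (cadential extension) + 1 (introduction) = 18.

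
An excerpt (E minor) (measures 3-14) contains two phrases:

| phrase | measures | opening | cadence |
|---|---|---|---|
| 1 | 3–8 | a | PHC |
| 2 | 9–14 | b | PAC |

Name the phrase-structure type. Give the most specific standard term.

Phrase 1 ends with a Phrygian half cadence (weaker) and phrase 2 with a perfect authentic cadence (stronger): antecedent + consequent = a period.
The two phrases open with different material (a / b), so the period is contrasting.

contrasting period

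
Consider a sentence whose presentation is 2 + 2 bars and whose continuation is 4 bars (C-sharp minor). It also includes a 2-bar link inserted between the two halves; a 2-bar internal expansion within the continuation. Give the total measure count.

Basic sentence: 2 + 2 + 4 = 8 bars.
8 (basic form) + 2 (link) + 2 (internal expansion) = 12.

12 measures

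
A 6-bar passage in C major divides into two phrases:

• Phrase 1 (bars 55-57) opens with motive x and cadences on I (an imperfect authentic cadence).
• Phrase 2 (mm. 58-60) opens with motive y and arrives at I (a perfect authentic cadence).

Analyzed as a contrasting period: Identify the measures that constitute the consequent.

The antecedent is the phrase ending with the weaker cadence (imperfect authentic cadence, phrase 1) and the consequent the one ending more conclusively (perfect authentic cadence, phrase 2); the consequent is bars 58–60.

measures 58–60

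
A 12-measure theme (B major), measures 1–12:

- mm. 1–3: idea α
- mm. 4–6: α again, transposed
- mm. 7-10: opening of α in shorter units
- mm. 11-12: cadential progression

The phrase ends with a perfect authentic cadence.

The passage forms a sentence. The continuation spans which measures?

measures 7–12

After the presentation (mm. 1-6), the continuation covers the fragmentation through the cadence: mm. 7-12.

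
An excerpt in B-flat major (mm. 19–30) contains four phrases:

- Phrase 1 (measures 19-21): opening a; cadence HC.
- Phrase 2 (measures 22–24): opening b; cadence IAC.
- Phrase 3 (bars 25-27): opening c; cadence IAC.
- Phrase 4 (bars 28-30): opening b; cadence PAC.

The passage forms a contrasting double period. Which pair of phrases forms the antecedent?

phrases 1 and 2

In a double period the first pair of phrases (ending imperfect authentic cadence) is the large antecedent and the second pair (ending perfect authentic cadence) is the large consequent; the antecedent is phrases 1 and 2.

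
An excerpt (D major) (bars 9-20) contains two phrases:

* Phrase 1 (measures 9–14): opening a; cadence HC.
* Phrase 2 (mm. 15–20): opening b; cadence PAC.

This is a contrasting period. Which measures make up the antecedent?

The phrase ending with the weaker cadence (half cadence) is the antecedent; the one ending more conclusively (perfect authentic cadence) is the consequent. The antecedent is measures 9–14.

measures 9–14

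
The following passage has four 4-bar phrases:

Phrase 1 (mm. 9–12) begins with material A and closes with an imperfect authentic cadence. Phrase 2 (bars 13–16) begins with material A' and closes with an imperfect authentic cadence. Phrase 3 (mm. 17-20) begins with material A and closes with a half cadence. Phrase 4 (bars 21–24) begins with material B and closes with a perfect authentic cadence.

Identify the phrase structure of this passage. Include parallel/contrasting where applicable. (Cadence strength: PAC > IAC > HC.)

Four phrases in two halves: the first half (measures 9–16) ends with an imperfect authentic cadence, the second (mm. 17-24) with a perfect authentic cadence — a large antecedent–consequent pair, i.e. a double period.
Phrase 3 begins with the same material as phrase 1, making it parallel.

parallel double period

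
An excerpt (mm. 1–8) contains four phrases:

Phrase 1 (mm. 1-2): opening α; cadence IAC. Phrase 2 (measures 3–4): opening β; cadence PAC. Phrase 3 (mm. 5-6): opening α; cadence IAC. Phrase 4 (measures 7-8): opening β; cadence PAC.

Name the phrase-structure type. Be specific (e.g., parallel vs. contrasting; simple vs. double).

repeated period

The cadence pattern IAC–PAC–IAC–PAC is weak–strong twice, and phrases 3–4 restate phrases 1–2: a period heard twice, not a double period (which would end weakly at phrase 2).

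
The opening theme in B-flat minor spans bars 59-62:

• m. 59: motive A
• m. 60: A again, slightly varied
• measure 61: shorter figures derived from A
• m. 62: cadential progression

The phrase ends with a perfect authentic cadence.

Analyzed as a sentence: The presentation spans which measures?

measures 59–60

The presentation of a sentence is the basic idea (measure 59) plus its repetition (bar 60); the presentation is therefore mm. 59–60.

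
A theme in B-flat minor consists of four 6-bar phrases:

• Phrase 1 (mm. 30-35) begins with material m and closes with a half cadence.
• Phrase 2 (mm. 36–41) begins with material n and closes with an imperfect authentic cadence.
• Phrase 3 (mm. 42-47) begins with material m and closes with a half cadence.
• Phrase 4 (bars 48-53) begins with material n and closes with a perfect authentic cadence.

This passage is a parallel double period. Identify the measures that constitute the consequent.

measures 42–53

In a double period the four phrases pair into a large antecedent (phrases 1–2, ending imperfect authentic cadence) and a large consequent (phrases 3–4, ending perfect authentic cadence). The consequent spans bars 42-53.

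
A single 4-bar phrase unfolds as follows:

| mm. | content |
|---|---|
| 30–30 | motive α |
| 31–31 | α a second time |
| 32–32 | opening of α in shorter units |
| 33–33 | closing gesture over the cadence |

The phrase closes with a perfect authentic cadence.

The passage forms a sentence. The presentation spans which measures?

measures 30–31

The presentation of a sentence is the basic idea (measure 30) plus its repetition (bar 31); the presentation is therefore mm. 30–31.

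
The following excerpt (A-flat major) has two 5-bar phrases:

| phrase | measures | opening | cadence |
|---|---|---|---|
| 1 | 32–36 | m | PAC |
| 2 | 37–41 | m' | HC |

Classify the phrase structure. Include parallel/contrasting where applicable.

phrase group

The second phrase closes with a half cadence, which is not stronger than the first phrase's perfect authentic cadence; without a weak→strong cadential pair there is no antecedent–consequent relationship, so this is a phrase group rather than a period.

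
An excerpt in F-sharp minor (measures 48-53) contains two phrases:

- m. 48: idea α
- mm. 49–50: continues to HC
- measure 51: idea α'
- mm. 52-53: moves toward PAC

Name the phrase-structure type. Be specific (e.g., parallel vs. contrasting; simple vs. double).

Phrase 1 ends with a half cadence (weaker) and phrase 2 with a perfect authentic cadence (stronger): antecedent + consequent = a period.
The two phrases open with the same material (α / α'), so the period is parallel.

parallel period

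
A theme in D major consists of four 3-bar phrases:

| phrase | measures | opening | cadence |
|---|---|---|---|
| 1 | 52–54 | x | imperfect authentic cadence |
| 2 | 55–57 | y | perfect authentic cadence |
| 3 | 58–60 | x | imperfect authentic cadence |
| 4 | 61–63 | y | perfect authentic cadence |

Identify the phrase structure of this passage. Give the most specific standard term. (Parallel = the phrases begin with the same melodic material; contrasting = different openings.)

repeated period

The cadence pattern IAC–PAC–IAC–PAC is weak–strong twice, and phrases 3–4 restate phrases 1–2: a period heard twice, not a double period (which would end weakly at phrase 2).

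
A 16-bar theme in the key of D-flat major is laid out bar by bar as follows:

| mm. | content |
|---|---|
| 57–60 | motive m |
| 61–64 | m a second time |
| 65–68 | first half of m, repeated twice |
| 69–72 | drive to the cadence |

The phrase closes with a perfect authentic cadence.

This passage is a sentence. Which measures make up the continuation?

measures 65–72

After the presentation (mm. 57-64), the continuation covers the fragmentation through the cadence: mm. 65–72.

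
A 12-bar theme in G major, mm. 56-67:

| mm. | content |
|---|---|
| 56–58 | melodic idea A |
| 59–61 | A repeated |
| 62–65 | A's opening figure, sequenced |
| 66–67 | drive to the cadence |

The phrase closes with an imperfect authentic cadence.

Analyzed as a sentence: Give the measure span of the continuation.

measures 62–67

After the presentation (measures 56–61), the continuation covers the fragmentation through the cadence: bars 62–67.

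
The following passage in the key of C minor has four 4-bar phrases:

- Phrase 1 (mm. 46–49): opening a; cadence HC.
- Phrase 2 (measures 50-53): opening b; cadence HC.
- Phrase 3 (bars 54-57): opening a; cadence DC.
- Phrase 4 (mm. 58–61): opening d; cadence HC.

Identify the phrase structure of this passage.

phrase group

Phrase 4 ends with a half cadence, no stronger than phrase 2's half cadence, so the four phrases do not form a double period; nor do phrases 3–4 duplicate 1–2, so it is not a repeated period. With no phrase reaching a conclusive cadence, the passage is a phrase group.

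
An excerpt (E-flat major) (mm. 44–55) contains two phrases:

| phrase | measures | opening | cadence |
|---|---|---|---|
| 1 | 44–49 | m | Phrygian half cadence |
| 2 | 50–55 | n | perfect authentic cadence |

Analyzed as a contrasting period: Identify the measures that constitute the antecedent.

The antecedent is the phrase ending with the weaker cadence (Phrygian half cadence, phrase 1) and the consequent the one ending more conclusively (perfect authentic cadence, phrase 2); the antecedent is measures 44-49.

measures 44–49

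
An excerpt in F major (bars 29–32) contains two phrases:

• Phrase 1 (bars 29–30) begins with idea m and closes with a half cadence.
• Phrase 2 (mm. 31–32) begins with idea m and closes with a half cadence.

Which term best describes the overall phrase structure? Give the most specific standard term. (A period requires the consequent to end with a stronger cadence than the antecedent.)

repeated phrase

Both phrases have the same opening (m) and the same cadence (half cadence): the second is a restatement, not a consequent, so this is a repeated phrase rather than a period.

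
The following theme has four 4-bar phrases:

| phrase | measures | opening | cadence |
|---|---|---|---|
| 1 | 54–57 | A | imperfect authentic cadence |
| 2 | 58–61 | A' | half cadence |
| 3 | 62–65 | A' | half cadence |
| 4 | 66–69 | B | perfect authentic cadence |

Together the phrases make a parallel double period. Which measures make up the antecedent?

In a double period the first pair of phrases (ending half cadence) is the large antecedent and the second pair (ending perfect authentic cadence) is the large consequent; the antecedent is measures 54–61.

measures 54–61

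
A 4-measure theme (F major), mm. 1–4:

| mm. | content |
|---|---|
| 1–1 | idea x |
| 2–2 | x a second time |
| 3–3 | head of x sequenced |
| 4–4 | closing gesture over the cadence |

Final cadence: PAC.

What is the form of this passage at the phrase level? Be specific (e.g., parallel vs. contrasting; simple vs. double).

sentence

Basic idea (measure 1) + its repetition (bar 2) form the presentation; fragmentation and cadence (measures 3-4) form the continuation — the 4-bar whole is a sentence.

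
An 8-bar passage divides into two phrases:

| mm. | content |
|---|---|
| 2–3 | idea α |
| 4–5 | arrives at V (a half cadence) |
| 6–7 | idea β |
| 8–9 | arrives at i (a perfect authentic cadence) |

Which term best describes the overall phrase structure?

Phrase 1 ends with a half cadence (weaker) and phrase 2 with a perfect authentic cadence (stronger): antecedent + consequent = a period.
The two phrases open with different material (α / β), so the period is contrasting.

contrasting period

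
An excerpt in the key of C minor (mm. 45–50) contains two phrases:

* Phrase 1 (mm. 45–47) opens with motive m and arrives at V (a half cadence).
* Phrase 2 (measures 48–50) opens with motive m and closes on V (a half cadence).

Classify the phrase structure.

Both phrases have the same opening (m) and the same cadence (half cadence): the second is a restatement, not a consequent, so this is a repeated phrase rather than a period.

repeated phrase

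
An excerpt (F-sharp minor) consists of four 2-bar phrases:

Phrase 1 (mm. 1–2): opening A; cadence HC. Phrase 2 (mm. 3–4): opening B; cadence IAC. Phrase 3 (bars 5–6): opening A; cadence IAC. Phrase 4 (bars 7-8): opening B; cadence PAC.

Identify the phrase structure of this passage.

parallel double period

Four phrases in two halves: the first half (mm. 1–4) ends with an imperfect authentic cadence, the second (mm. 5-8) with a perfect authentic cadence — a large antecedent–consequent pair, i.e. a double period.
Phrase 3 begins with the same material as phrase 1, making it parallel.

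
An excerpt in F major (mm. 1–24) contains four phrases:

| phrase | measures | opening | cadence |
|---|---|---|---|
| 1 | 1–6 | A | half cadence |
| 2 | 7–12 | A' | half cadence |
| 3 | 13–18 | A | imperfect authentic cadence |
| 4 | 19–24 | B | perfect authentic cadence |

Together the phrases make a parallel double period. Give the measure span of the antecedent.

In a double period the first pair of phrases (ending half cadence) is the large antecedent and the second pair (ending perfect authentic cadence) is the large consequent; the antecedent is measures 1–12.

measures 1–12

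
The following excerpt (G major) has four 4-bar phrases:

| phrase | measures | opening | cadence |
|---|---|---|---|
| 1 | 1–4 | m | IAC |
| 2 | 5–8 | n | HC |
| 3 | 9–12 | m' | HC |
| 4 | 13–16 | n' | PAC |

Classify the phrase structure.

Four phrases in two halves: the first half (mm. 1–8) ends with a half cadence, the second (bars 9–16) with a perfect authentic cadence — a large antecedent–consequent pair, i.e. a double period.
Phrase 3 begins with the same material as phrase 1, making it parallel.

parallel double period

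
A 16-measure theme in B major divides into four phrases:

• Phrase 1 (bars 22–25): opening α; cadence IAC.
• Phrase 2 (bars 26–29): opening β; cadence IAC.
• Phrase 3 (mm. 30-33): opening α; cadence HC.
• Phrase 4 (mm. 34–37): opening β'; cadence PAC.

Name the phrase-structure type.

parallel double period

Four phrases in two halves: the first half (measures 22–29) ends with an imperfect authentic cadence, the second (mm. 30-37) with a perfect authentic cadence — a large antecedent–consequent pair, i.e. a double period.
Phrase 3 begins with the same material as phrase 1, making it parallel.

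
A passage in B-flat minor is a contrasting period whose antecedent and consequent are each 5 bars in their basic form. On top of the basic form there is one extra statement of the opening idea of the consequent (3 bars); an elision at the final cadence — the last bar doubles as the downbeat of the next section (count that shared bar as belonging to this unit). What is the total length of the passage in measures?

13 measures

Basic contrasting period: 5 + 5 = 10 bars.
10 (basic form) + 3 (extra statement) = 13.
The elision shares a bar with the next section but does not change this unit's count.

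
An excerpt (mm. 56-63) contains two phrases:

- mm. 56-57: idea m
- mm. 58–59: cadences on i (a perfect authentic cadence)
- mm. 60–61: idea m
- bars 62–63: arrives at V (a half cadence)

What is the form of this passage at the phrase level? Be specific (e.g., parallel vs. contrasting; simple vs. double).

phrase group

The second phrase closes with a half cadence, which is not stronger than the first phrase's perfect authentic cadence; without a weak→strong cadential pair there is no antecedent–consequent relationship, so this is a phrase group rather than a period.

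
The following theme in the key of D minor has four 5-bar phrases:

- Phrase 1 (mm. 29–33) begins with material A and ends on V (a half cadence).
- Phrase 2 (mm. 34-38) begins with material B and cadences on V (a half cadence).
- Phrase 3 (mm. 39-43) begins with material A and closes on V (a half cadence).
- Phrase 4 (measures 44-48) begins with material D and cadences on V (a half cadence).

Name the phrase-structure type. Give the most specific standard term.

phrase group

Phrase 4 ends with a half cadence, no stronger than phrase 2's half cadence, so the four phrases do not form a double period; nor do phrases 3–4 duplicate 1–2, so it is not a repeated period. With no phrase reaching a conclusive cadence, the passage is a phrase group.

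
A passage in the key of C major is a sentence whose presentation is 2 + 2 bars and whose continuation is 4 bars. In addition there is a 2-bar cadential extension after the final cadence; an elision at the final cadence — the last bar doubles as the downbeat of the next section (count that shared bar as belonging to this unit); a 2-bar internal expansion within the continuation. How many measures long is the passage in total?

Basic sentence: 2 + 2 + 4 = 8 bars.
8 (basic form) + 2 (cadential extension) + 2 (internal expansion) = 12.
The elision shares a bar with the next section but does not change this unit's count.

12 measures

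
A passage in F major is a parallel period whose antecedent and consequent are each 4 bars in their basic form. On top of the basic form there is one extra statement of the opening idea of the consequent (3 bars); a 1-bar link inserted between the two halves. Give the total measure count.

Basic parallel period: 4 + 4 = 8 bars.
8 (basic form) + 3 (extra statement) + 1 (link) = 12.

12 measures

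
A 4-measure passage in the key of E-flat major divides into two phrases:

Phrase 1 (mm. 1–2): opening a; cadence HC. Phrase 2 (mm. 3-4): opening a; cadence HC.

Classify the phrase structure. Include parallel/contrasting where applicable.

Both phrases have the same opening (a) and the same cadence (half cadence): the second is a restatement, not a consequent, so this is a repeated phrase rather than a period.

repeated phrase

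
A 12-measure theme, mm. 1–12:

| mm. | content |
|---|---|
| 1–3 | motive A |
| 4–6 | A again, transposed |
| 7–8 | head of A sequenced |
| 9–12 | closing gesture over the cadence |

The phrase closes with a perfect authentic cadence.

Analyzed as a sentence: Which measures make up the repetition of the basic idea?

The presentation of a sentence is the basic idea (mm. 1-3) plus its repetition (bars 4-6); the repetition of the basic idea is therefore bars 4–6.

measures 4–6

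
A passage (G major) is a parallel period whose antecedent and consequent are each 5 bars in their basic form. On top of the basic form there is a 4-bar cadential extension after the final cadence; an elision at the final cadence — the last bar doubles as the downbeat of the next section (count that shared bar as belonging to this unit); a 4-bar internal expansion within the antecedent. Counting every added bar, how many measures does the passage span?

Basic parallel period: 5 + 5 = 10 bars.
10 (basic form) + 4 (cadential extension) + 4 (internal expansion) = 18.
The elision shares a bar with the next section but does not change this unit's count.

18 measures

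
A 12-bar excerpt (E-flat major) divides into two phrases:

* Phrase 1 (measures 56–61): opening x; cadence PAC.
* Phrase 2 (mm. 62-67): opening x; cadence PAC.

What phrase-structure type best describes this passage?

Both phrases have the same opening (x) and the same cadence (perfect authentic cadence): the second is a restatement, not a consequent, so this is a repeated phrase rather than a period.

repeated phrase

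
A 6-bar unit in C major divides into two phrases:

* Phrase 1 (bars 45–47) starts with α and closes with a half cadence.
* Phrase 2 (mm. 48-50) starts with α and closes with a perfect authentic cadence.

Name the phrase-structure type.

parallel period

Phrase 1 ends with a half cadence (weaker) and phrase 2 with a perfect authentic cadence (stronger): antecedent + consequent = a period.
The two phrases open with the same material (α / α), so the period is parallel.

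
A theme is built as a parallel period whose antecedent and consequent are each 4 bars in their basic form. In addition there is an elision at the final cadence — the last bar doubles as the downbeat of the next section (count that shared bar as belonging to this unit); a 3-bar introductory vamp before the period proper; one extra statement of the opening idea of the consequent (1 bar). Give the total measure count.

12 measures

Basic parallel period: 4 + 4 = 8 bars.
8 (basic form) + 3 (introduction) + 1 (extra statement) = 12.
The elision shares a bar with the next section but does not change this unit's count.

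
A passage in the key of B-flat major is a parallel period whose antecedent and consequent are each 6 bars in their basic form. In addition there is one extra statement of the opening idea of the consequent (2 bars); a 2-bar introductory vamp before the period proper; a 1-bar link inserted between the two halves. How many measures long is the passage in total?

Basic parallel period: 6 + 6 = 12 bars.
12 (basic form) + 2 (extra statement) + 2 (introduction) + 1 (link) = 17.

17 measures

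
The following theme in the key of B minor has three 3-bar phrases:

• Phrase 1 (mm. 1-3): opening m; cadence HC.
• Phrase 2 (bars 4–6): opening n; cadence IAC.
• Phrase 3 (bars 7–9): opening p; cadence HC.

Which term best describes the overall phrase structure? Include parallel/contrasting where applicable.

phrase group

The final phrase closes with a half cadence, which is not stronger than the preceding imperfect authentic cadence; the 3 phrases lack an overall antecedent–consequent design and so form a phrase group.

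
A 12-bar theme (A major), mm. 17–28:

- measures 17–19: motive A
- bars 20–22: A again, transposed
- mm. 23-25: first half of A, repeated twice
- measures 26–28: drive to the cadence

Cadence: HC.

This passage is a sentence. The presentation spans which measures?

measures 17–22

The presentation of a sentence is the basic idea (mm. 17-19) plus its repetition (mm. 20–22); the presentation is therefore bars 17-22.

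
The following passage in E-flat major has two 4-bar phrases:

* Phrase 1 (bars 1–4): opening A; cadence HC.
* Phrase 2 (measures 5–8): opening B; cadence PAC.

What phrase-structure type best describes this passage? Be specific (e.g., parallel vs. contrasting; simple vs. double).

contrasting period

Phrase 1 ends with a half cadence (weaker) and phrase 2 with a perfect authentic cadence (stronger): antecedent + consequent = a period.
The two phrases open with different material (A / B), so the period is contrasting.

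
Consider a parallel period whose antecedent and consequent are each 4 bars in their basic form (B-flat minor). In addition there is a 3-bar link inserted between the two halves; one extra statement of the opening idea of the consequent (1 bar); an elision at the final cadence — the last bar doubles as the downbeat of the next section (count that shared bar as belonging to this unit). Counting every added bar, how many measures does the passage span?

Basic parallel period: 4 + 4 = 8 bars.
8 (basic form) + 3 (link) + 1 (extra statement) = 12.
The elision shares a bar with the next section but does not change this unit's count.

12 measures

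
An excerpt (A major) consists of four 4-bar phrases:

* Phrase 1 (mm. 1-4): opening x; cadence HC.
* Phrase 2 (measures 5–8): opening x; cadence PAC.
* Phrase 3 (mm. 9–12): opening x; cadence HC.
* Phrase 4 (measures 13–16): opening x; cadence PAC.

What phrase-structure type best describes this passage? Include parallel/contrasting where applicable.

repeated period

The cadence pattern HC–PAC–HC–PAC is weak–strong twice, and phrases 3–4 restate phrases 1–2: a period heard twice, not a double period (which would end weakly at phrase 2).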